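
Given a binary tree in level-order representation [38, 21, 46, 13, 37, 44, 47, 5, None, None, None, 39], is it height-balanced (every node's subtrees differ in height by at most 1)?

Tree (level-order array): [38, 21, 46, 13, 37, 44, 47, 5, None, None, None, 39]
Definition: a tree is height-balanced if, at every node, |h(left) - h(right)| <= 1 (empty subtree has height -1).
Bottom-up per-node check:
  node 5: h_left=-1, h_right=-1, diff=0 [OK], height=0
  node 13: h_left=0, h_right=-1, diff=1 [OK], height=1
  node 37: h_left=-1, h_right=-1, diff=0 [OK], height=0
  node 21: h_left=1, h_right=0, diff=1 [OK], height=2
  node 39: h_left=-1, h_right=-1, diff=0 [OK], height=0
  node 44: h_left=0, h_right=-1, diff=1 [OK], height=1
  node 47: h_left=-1, h_right=-1, diff=0 [OK], height=0
  node 46: h_left=1, h_right=0, diff=1 [OK], height=2
  node 38: h_left=2, h_right=2, diff=0 [OK], height=3
All nodes satisfy the balance condition.
Result: Balanced


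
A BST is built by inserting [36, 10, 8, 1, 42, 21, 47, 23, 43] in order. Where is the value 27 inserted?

Starting tree (level order): [36, 10, 42, 8, 21, None, 47, 1, None, None, 23, 43]
Insertion path: 36 -> 10 -> 21 -> 23
Result: insert 27 as right child of 23
Final tree (level order): [36, 10, 42, 8, 21, None, 47, 1, None, None, 23, 43, None, None, None, None, 27]


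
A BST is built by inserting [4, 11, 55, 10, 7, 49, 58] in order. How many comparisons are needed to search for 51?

Search path for 51: 4 -> 11 -> 55 -> 49
Found: False
Comparisons: 4


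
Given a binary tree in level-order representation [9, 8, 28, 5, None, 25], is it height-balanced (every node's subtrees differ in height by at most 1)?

Tree (level-order array): [9, 8, 28, 5, None, 25]
Definition: a tree is height-balanced if, at every node, |h(left) - h(right)| <= 1 (empty subtree has height -1).
Bottom-up per-node check:
  node 5: h_left=-1, h_right=-1, diff=0 [OK], height=0
  node 8: h_left=0, h_right=-1, diff=1 [OK], height=1
  node 25: h_left=-1, h_right=-1, diff=0 [OK], height=0
  node 28: h_left=0, h_right=-1, diff=1 [OK], height=1
  node 9: h_left=1, h_right=1, diff=0 [OK], height=2
All nodes satisfy the balance condition.
Result: Balanced


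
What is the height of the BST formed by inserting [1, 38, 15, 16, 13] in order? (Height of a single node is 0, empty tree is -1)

Insertion order: [1, 38, 15, 16, 13]
Tree (level-order array): [1, None, 38, 15, None, 13, 16]
Compute height bottom-up (empty subtree = -1):
  height(13) = 1 + max(-1, -1) = 0
  height(16) = 1 + max(-1, -1) = 0
  height(15) = 1 + max(0, 0) = 1
  height(38) = 1 + max(1, -1) = 2
  height(1) = 1 + max(-1, 2) = 3
Height = 3


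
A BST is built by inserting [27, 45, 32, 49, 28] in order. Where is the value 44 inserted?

Starting tree (level order): [27, None, 45, 32, 49, 28]
Insertion path: 27 -> 45 -> 32
Result: insert 44 as right child of 32
Final tree (level order): [27, None, 45, 32, 49, 28, 44]


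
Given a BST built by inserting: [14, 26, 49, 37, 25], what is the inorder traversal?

Tree insertion order: [14, 26, 49, 37, 25]
Tree (level-order array): [14, None, 26, 25, 49, None, None, 37]
Inorder traversal: [14, 25, 26, 37, 49]


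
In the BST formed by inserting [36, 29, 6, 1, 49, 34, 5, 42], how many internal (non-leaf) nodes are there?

Tree built from: [36, 29, 6, 1, 49, 34, 5, 42]
Tree (level-order array): [36, 29, 49, 6, 34, 42, None, 1, None, None, None, None, None, None, 5]
Rule: An internal node has at least one child.
Per-node child counts:
  node 36: 2 child(ren)
  node 29: 2 child(ren)
  node 6: 1 child(ren)
  node 1: 1 child(ren)
  node 5: 0 child(ren)
  node 34: 0 child(ren)
  node 49: 1 child(ren)
  node 42: 0 child(ren)
Matching nodes: [36, 29, 6, 1, 49]
Count of internal (non-leaf) nodes: 5


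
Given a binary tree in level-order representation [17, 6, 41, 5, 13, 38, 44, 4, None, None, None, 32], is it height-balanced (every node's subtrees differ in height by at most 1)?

Tree (level-order array): [17, 6, 41, 5, 13, 38, 44, 4, None, None, None, 32]
Definition: a tree is height-balanced if, at every node, |h(left) - h(right)| <= 1 (empty subtree has height -1).
Bottom-up per-node check:
  node 4: h_left=-1, h_right=-1, diff=0 [OK], height=0
  node 5: h_left=0, h_right=-1, diff=1 [OK], height=1
  node 13: h_left=-1, h_right=-1, diff=0 [OK], height=0
  node 6: h_left=1, h_right=0, diff=1 [OK], height=2
  node 32: h_left=-1, h_right=-1, diff=0 [OK], height=0
  node 38: h_left=0, h_right=-1, diff=1 [OK], height=1
  node 44: h_left=-1, h_right=-1, diff=0 [OK], height=0
  node 41: h_left=1, h_right=0, diff=1 [OK], height=2
  node 17: h_left=2, h_right=2, diff=0 [OK], height=3
All nodes satisfy the balance condition.
Result: Balanced


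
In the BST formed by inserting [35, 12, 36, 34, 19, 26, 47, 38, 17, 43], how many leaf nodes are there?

Tree built from: [35, 12, 36, 34, 19, 26, 47, 38, 17, 43]
Tree (level-order array): [35, 12, 36, None, 34, None, 47, 19, None, 38, None, 17, 26, None, 43]
Rule: A leaf has 0 children.
Per-node child counts:
  node 35: 2 child(ren)
  node 12: 1 child(ren)
  node 34: 1 child(ren)
  node 19: 2 child(ren)
  node 17: 0 child(ren)
  node 26: 0 child(ren)
  node 36: 1 child(ren)
  node 47: 1 child(ren)
  node 38: 1 child(ren)
  node 43: 0 child(ren)
Matching nodes: [17, 26, 43]
Count of leaf nodes: 3


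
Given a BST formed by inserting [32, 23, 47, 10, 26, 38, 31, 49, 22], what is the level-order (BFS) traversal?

Tree insertion order: [32, 23, 47, 10, 26, 38, 31, 49, 22]
Tree (level-order array): [32, 23, 47, 10, 26, 38, 49, None, 22, None, 31]
BFS from the root, enqueuing left then right child of each popped node:
  queue [32] -> pop 32, enqueue [23, 47], visited so far: [32]
  queue [23, 47] -> pop 23, enqueue [10, 26], visited so far: [32, 23]
  queue [47, 10, 26] -> pop 47, enqueue [38, 49], visited so far: [32, 23, 47]
  queue [10, 26, 38, 49] -> pop 10, enqueue [22], visited so far: [32, 23, 47, 10]
  queue [26, 38, 49, 22] -> pop 26, enqueue [31], visited so far: [32, 23, 47, 10, 26]
  queue [38, 49, 22, 31] -> pop 38, enqueue [none], visited so far: [32, 23, 47, 10, 26, 38]
  queue [49, 22, 31] -> pop 49, enqueue [none], visited so far: [32, 23, 47, 10, 26, 38, 49]
  queue [22, 31] -> pop 22, enqueue [none], visited so far: [32, 23, 47, 10, 26, 38, 49, 22]
  queue [31] -> pop 31, enqueue [none], visited so far: [32, 23, 47, 10, 26, 38, 49, 22, 31]
Result: [32, 23, 47, 10, 26, 38, 49, 22, 31]


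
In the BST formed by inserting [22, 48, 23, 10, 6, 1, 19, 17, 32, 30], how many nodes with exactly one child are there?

Tree built from: [22, 48, 23, 10, 6, 1, 19, 17, 32, 30]
Tree (level-order array): [22, 10, 48, 6, 19, 23, None, 1, None, 17, None, None, 32, None, None, None, None, 30]
Rule: These are nodes with exactly 1 non-null child.
Per-node child counts:
  node 22: 2 child(ren)
  node 10: 2 child(ren)
  node 6: 1 child(ren)
  node 1: 0 child(ren)
  node 19: 1 child(ren)
  node 17: 0 child(ren)
  node 48: 1 child(ren)
  node 23: 1 child(ren)
  node 32: 1 child(ren)
  node 30: 0 child(ren)
Matching nodes: [6, 19, 48, 23, 32]
Count of nodes with exactly one child: 5


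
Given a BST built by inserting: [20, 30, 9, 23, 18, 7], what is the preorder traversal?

Tree insertion order: [20, 30, 9, 23, 18, 7]
Tree (level-order array): [20, 9, 30, 7, 18, 23]
Preorder traversal: [20, 9, 7, 18, 30, 23]


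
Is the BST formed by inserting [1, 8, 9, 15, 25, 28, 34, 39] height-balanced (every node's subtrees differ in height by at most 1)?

Tree (level-order array): [1, None, 8, None, 9, None, 15, None, 25, None, 28, None, 34, None, 39]
Definition: a tree is height-balanced if, at every node, |h(left) - h(right)| <= 1 (empty subtree has height -1).
Bottom-up per-node check:
  node 39: h_left=-1, h_right=-1, diff=0 [OK], height=0
  node 34: h_left=-1, h_right=0, diff=1 [OK], height=1
  node 28: h_left=-1, h_right=1, diff=2 [FAIL (|-1-1|=2 > 1)], height=2
  node 25: h_left=-1, h_right=2, diff=3 [FAIL (|-1-2|=3 > 1)], height=3
  node 15: h_left=-1, h_right=3, diff=4 [FAIL (|-1-3|=4 > 1)], height=4
  node 9: h_left=-1, h_right=4, diff=5 [FAIL (|-1-4|=5 > 1)], height=5
  node 8: h_left=-1, h_right=5, diff=6 [FAIL (|-1-5|=6 > 1)], height=6
  node 1: h_left=-1, h_right=6, diff=7 [FAIL (|-1-6|=7 > 1)], height=7
Node 28 violates the condition: |-1 - 1| = 2 > 1.
Result: Not balanced


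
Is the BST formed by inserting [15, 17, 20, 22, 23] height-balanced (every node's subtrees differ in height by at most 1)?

Tree (level-order array): [15, None, 17, None, 20, None, 22, None, 23]
Definition: a tree is height-balanced if, at every node, |h(left) - h(right)| <= 1 (empty subtree has height -1).
Bottom-up per-node check:
  node 23: h_left=-1, h_right=-1, diff=0 [OK], height=0
  node 22: h_left=-1, h_right=0, diff=1 [OK], height=1
  node 20: h_left=-1, h_right=1, diff=2 [FAIL (|-1-1|=2 > 1)], height=2
  node 17: h_left=-1, h_right=2, diff=3 [FAIL (|-1-2|=3 > 1)], height=3
  node 15: h_left=-1, h_right=3, diff=4 [FAIL (|-1-3|=4 > 1)], height=4
Node 20 violates the condition: |-1 - 1| = 2 > 1.
Result: Not balanced


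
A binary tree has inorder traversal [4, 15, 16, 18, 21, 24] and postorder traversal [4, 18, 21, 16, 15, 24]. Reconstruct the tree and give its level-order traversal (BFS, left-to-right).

Inorder:   [4, 15, 16, 18, 21, 24]
Postorder: [4, 18, 21, 16, 15, 24]
Algorithm: postorder visits root last, so walk postorder right-to-left;
each value is the root of the current inorder slice — split it at that
value, recurse on the right subtree first, then the left.
Recursive splits:
  root=24; inorder splits into left=[4, 15, 16, 18, 21], right=[]
  root=15; inorder splits into left=[4], right=[16, 18, 21]
  root=16; inorder splits into left=[], right=[18, 21]
  root=21; inorder splits into left=[18], right=[]
  root=18; inorder splits into left=[], right=[]
  root=4; inorder splits into left=[], right=[]
Reconstructed level-order: [24, 15, 4, 16, 21, 18]


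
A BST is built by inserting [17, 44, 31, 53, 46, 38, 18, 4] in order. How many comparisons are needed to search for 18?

Search path for 18: 17 -> 44 -> 31 -> 18
Found: True
Comparisons: 4


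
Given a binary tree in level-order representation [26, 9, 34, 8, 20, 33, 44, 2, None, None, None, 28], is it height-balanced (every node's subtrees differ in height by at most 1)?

Tree (level-order array): [26, 9, 34, 8, 20, 33, 44, 2, None, None, None, 28]
Definition: a tree is height-balanced if, at every node, |h(left) - h(right)| <= 1 (empty subtree has height -1).
Bottom-up per-node check:
  node 2: h_left=-1, h_right=-1, diff=0 [OK], height=0
  node 8: h_left=0, h_right=-1, diff=1 [OK], height=1
  node 20: h_left=-1, h_right=-1, diff=0 [OK], height=0
  node 9: h_left=1, h_right=0, diff=1 [OK], height=2
  node 28: h_left=-1, h_right=-1, diff=0 [OK], height=0
  node 33: h_left=0, h_right=-1, diff=1 [OK], height=1
  node 44: h_left=-1, h_right=-1, diff=0 [OK], height=0
  node 34: h_left=1, h_right=0, diff=1 [OK], height=2
  node 26: h_left=2, h_right=2, diff=0 [OK], height=3
All nodes satisfy the balance condition.
Result: Balanced


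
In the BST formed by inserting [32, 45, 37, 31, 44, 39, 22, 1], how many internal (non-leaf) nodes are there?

Tree built from: [32, 45, 37, 31, 44, 39, 22, 1]
Tree (level-order array): [32, 31, 45, 22, None, 37, None, 1, None, None, 44, None, None, 39]
Rule: An internal node has at least one child.
Per-node child counts:
  node 32: 2 child(ren)
  node 31: 1 child(ren)
  node 22: 1 child(ren)
  node 1: 0 child(ren)
  node 45: 1 child(ren)
  node 37: 1 child(ren)
  node 44: 1 child(ren)
  node 39: 0 child(ren)
Matching nodes: [32, 31, 22, 45, 37, 44]
Count of internal (non-leaf) nodes: 6


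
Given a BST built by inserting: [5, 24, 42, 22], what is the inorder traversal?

Tree insertion order: [5, 24, 42, 22]
Tree (level-order array): [5, None, 24, 22, 42]
Inorder traversal: [5, 22, 24, 42]


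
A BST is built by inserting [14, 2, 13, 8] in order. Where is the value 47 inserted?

Starting tree (level order): [14, 2, None, None, 13, 8]
Insertion path: 14
Result: insert 47 as right child of 14
Final tree (level order): [14, 2, 47, None, 13, None, None, 8]


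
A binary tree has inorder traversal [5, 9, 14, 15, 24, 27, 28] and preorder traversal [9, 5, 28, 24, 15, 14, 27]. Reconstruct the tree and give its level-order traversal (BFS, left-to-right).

Inorder:  [5, 9, 14, 15, 24, 27, 28]
Preorder: [9, 5, 28, 24, 15, 14, 27]
Algorithm: preorder visits root first, so consume preorder in order;
for each root, split the current inorder slice at that value into
left-subtree inorder and right-subtree inorder, then recurse.
Recursive splits:
  root=9; inorder splits into left=[5], right=[14, 15, 24, 27, 28]
  root=5; inorder splits into left=[], right=[]
  root=28; inorder splits into left=[14, 15, 24, 27], right=[]
  root=24; inorder splits into left=[14, 15], right=[27]
  root=15; inorder splits into left=[14], right=[]
  root=14; inorder splits into left=[], right=[]
  root=27; inorder splits into left=[], right=[]
Reconstructed level-order: [9, 5, 28, 24, 15, 27, 14]


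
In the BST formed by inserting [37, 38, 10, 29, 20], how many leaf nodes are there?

Tree built from: [37, 38, 10, 29, 20]
Tree (level-order array): [37, 10, 38, None, 29, None, None, 20]
Rule: A leaf has 0 children.
Per-node child counts:
  node 37: 2 child(ren)
  node 10: 1 child(ren)
  node 29: 1 child(ren)
  node 20: 0 child(ren)
  node 38: 0 child(ren)
Matching nodes: [20, 38]
Count of leaf nodes: 2


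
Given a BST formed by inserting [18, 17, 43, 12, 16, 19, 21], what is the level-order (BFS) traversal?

Tree insertion order: [18, 17, 43, 12, 16, 19, 21]
Tree (level-order array): [18, 17, 43, 12, None, 19, None, None, 16, None, 21]
BFS from the root, enqueuing left then right child of each popped node:
  queue [18] -> pop 18, enqueue [17, 43], visited so far: [18]
  queue [17, 43] -> pop 17, enqueue [12], visited so far: [18, 17]
  queue [43, 12] -> pop 43, enqueue [19], visited so far: [18, 17, 43]
  queue [12, 19] -> pop 12, enqueue [16], visited so far: [18, 17, 43, 12]
  queue [19, 16] -> pop 19, enqueue [21], visited so far: [18, 17, 43, 12, 19]
  queue [16, 21] -> pop 16, enqueue [none], visited so far: [18, 17, 43, 12, 19, 16]
  queue [21] -> pop 21, enqueue [none], visited so far: [18, 17, 43, 12, 19, 16, 21]
Result: [18, 17, 43, 12, 19, 16, 21]


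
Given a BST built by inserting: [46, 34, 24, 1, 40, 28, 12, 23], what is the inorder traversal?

Tree insertion order: [46, 34, 24, 1, 40, 28, 12, 23]
Tree (level-order array): [46, 34, None, 24, 40, 1, 28, None, None, None, 12, None, None, None, 23]
Inorder traversal: [1, 12, 23, 24, 28, 34, 40, 46]


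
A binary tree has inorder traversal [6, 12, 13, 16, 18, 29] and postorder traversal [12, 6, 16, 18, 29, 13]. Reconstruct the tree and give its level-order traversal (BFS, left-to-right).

Inorder:   [6, 12, 13, 16, 18, 29]
Postorder: [12, 6, 16, 18, 29, 13]
Algorithm: postorder visits root last, so walk postorder right-to-left;
each value is the root of the current inorder slice — split it at that
value, recurse on the right subtree first, then the left.
Recursive splits:
  root=13; inorder splits into left=[6, 12], right=[16, 18, 29]
  root=29; inorder splits into left=[16, 18], right=[]
  root=18; inorder splits into left=[16], right=[]
  root=16; inorder splits into left=[], right=[]
  root=6; inorder splits into left=[], right=[12]
  root=12; inorder splits into left=[], right=[]
Reconstructed level-order: [13, 6, 29, 12, 18, 16]


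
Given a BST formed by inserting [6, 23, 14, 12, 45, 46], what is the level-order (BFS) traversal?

Tree insertion order: [6, 23, 14, 12, 45, 46]
Tree (level-order array): [6, None, 23, 14, 45, 12, None, None, 46]
BFS from the root, enqueuing left then right child of each popped node:
  queue [6] -> pop 6, enqueue [23], visited so far: [6]
  queue [23] -> pop 23, enqueue [14, 45], visited so far: [6, 23]
  queue [14, 45] -> pop 14, enqueue [12], visited so far: [6, 23, 14]
  queue [45, 12] -> pop 45, enqueue [46], visited so far: [6, 23, 14, 45]
  queue [12, 46] -> pop 12, enqueue [none], visited so far: [6, 23, 14, 45, 12]
  queue [46] -> pop 46, enqueue [none], visited so far: [6, 23, 14, 45, 12, 46]
Result: [6, 23, 14, 45, 12, 46]


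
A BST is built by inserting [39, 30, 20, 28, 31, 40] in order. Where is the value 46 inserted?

Starting tree (level order): [39, 30, 40, 20, 31, None, None, None, 28]
Insertion path: 39 -> 40
Result: insert 46 as right child of 40
Final tree (level order): [39, 30, 40, 20, 31, None, 46, None, 28]


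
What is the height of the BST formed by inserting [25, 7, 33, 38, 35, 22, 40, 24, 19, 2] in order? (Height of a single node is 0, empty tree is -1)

Insertion order: [25, 7, 33, 38, 35, 22, 40, 24, 19, 2]
Tree (level-order array): [25, 7, 33, 2, 22, None, 38, None, None, 19, 24, 35, 40]
Compute height bottom-up (empty subtree = -1):
  height(2) = 1 + max(-1, -1) = 0
  height(19) = 1 + max(-1, -1) = 0
  height(24) = 1 + max(-1, -1) = 0
  height(22) = 1 + max(0, 0) = 1
  height(7) = 1 + max(0, 1) = 2
  height(35) = 1 + max(-1, -1) = 0
  height(40) = 1 + max(-1, -1) = 0
  height(38) = 1 + max(0, 0) = 1
  height(33) = 1 + max(-1, 1) = 2
  height(25) = 1 + max(2, 2) = 3
Height = 3


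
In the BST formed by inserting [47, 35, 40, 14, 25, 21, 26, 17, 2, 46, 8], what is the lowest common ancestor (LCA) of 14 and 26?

Tree insertion order: [47, 35, 40, 14, 25, 21, 26, 17, 2, 46, 8]
Tree (level-order array): [47, 35, None, 14, 40, 2, 25, None, 46, None, 8, 21, 26, None, None, None, None, 17]
In a BST, the LCA of p=14, q=26 is the first node v on the
root-to-leaf path with p <= v <= q (go left if both < v, right if both > v).
Walk from root:
  at 47: both 14 and 26 < 47, go left
  at 35: both 14 and 26 < 35, go left
  at 14: 14 <= 14 <= 26, this is the LCA
LCA = 14


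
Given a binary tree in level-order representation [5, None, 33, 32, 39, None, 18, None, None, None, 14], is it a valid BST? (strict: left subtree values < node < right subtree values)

Level-order array: [5, None, 33, 32, 39, None, 18, None, None, None, 14]
Validate using subtree bounds (lo, hi): at each node, require lo < value < hi,
then recurse left with hi=value and right with lo=value.
Preorder trace (stopping at first violation):
  at node 5 with bounds (-inf, +inf): OK
  at node 33 with bounds (5, +inf): OK
  at node 32 with bounds (5, 33): OK
  at node 18 with bounds (32, 33): VIOLATION
Node 18 violates its bound: not (32 < 18 < 33).
Result: Not a valid BST


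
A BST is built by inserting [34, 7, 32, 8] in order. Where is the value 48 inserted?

Starting tree (level order): [34, 7, None, None, 32, 8]
Insertion path: 34
Result: insert 48 as right child of 34
Final tree (level order): [34, 7, 48, None, 32, None, None, 8]


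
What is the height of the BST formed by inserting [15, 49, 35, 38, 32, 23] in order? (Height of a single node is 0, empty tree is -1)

Insertion order: [15, 49, 35, 38, 32, 23]
Tree (level-order array): [15, None, 49, 35, None, 32, 38, 23]
Compute height bottom-up (empty subtree = -1):
  height(23) = 1 + max(-1, -1) = 0
  height(32) = 1 + max(0, -1) = 1
  height(38) = 1 + max(-1, -1) = 0
  height(35) = 1 + max(1, 0) = 2
  height(49) = 1 + max(2, -1) = 3
  height(15) = 1 + max(-1, 3) = 4
Height = 4


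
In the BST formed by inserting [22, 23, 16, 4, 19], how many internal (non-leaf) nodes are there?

Tree built from: [22, 23, 16, 4, 19]
Tree (level-order array): [22, 16, 23, 4, 19]
Rule: An internal node has at least one child.
Per-node child counts:
  node 22: 2 child(ren)
  node 16: 2 child(ren)
  node 4: 0 child(ren)
  node 19: 0 child(ren)
  node 23: 0 child(ren)
Matching nodes: [22, 16]
Count of internal (non-leaf) nodes: 2


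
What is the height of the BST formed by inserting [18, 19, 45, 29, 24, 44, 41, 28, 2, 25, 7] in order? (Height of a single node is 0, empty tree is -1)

Insertion order: [18, 19, 45, 29, 24, 44, 41, 28, 2, 25, 7]
Tree (level-order array): [18, 2, 19, None, 7, None, 45, None, None, 29, None, 24, 44, None, 28, 41, None, 25]
Compute height bottom-up (empty subtree = -1):
  height(7) = 1 + max(-1, -1) = 0
  height(2) = 1 + max(-1, 0) = 1
  height(25) = 1 + max(-1, -1) = 0
  height(28) = 1 + max(0, -1) = 1
  height(24) = 1 + max(-1, 1) = 2
  height(41) = 1 + max(-1, -1) = 0
  height(44) = 1 + max(0, -1) = 1
  height(29) = 1 + max(2, 1) = 3
  height(45) = 1 + max(3, -1) = 4
  height(19) = 1 + max(-1, 4) = 5
  height(18) = 1 + max(1, 5) = 6
Height = 6


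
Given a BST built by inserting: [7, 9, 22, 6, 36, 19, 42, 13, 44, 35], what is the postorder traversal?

Tree insertion order: [7, 9, 22, 6, 36, 19, 42, 13, 44, 35]
Tree (level-order array): [7, 6, 9, None, None, None, 22, 19, 36, 13, None, 35, 42, None, None, None, None, None, 44]
Postorder traversal: [6, 13, 19, 35, 44, 42, 36, 22, 9, 7]


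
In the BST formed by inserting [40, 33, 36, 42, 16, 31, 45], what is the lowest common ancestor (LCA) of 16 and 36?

Tree insertion order: [40, 33, 36, 42, 16, 31, 45]
Tree (level-order array): [40, 33, 42, 16, 36, None, 45, None, 31]
In a BST, the LCA of p=16, q=36 is the first node v on the
root-to-leaf path with p <= v <= q (go left if both < v, right if both > v).
Walk from root:
  at 40: both 16 and 36 < 40, go left
  at 33: 16 <= 33 <= 36, this is the LCA
LCA = 33


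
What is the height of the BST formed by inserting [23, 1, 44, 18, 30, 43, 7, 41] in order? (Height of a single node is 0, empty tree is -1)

Insertion order: [23, 1, 44, 18, 30, 43, 7, 41]
Tree (level-order array): [23, 1, 44, None, 18, 30, None, 7, None, None, 43, None, None, 41]
Compute height bottom-up (empty subtree = -1):
  height(7) = 1 + max(-1, -1) = 0
  height(18) = 1 + max(0, -1) = 1
  height(1) = 1 + max(-1, 1) = 2
  height(41) = 1 + max(-1, -1) = 0
  height(43) = 1 + max(0, -1) = 1
  height(30) = 1 + max(-1, 1) = 2
  height(44) = 1 + max(2, -1) = 3
  height(23) = 1 + max(2, 3) = 4
Height = 4


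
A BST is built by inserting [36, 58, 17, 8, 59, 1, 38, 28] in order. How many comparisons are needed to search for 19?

Search path for 19: 36 -> 17 -> 28
Found: False
Comparisons: 3


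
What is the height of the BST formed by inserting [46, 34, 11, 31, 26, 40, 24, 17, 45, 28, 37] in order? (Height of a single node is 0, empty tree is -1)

Insertion order: [46, 34, 11, 31, 26, 40, 24, 17, 45, 28, 37]
Tree (level-order array): [46, 34, None, 11, 40, None, 31, 37, 45, 26, None, None, None, None, None, 24, 28, 17]
Compute height bottom-up (empty subtree = -1):
  height(17) = 1 + max(-1, -1) = 0
  height(24) = 1 + max(0, -1) = 1
  height(28) = 1 + max(-1, -1) = 0
  height(26) = 1 + max(1, 0) = 2
  height(31) = 1 + max(2, -1) = 3
  height(11) = 1 + max(-1, 3) = 4
  height(37) = 1 + max(-1, -1) = 0
  height(45) = 1 + max(-1, -1) = 0
  height(40) = 1 + max(0, 0) = 1
  height(34) = 1 + max(4, 1) = 5
  height(46) = 1 + max(5, -1) = 6
Height = 6


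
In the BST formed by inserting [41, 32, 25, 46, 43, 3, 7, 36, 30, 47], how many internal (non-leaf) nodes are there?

Tree built from: [41, 32, 25, 46, 43, 3, 7, 36, 30, 47]
Tree (level-order array): [41, 32, 46, 25, 36, 43, 47, 3, 30, None, None, None, None, None, None, None, 7]
Rule: An internal node has at least one child.
Per-node child counts:
  node 41: 2 child(ren)
  node 32: 2 child(ren)
  node 25: 2 child(ren)
  node 3: 1 child(ren)
  node 7: 0 child(ren)
  node 30: 0 child(ren)
  node 36: 0 child(ren)
  node 46: 2 child(ren)
  node 43: 0 child(ren)
  node 47: 0 child(ren)
Matching nodes: [41, 32, 25, 3, 46]
Count of internal (non-leaf) nodes: 5


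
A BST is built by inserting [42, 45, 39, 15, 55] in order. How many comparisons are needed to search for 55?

Search path for 55: 42 -> 45 -> 55
Found: True
Comparisons: 3


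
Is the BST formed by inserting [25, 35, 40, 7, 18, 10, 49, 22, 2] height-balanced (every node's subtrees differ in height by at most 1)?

Tree (level-order array): [25, 7, 35, 2, 18, None, 40, None, None, 10, 22, None, 49]
Definition: a tree is height-balanced if, at every node, |h(left) - h(right)| <= 1 (empty subtree has height -1).
Bottom-up per-node check:
  node 2: h_left=-1, h_right=-1, diff=0 [OK], height=0
  node 10: h_left=-1, h_right=-1, diff=0 [OK], height=0
  node 22: h_left=-1, h_right=-1, diff=0 [OK], height=0
  node 18: h_left=0, h_right=0, diff=0 [OK], height=1
  node 7: h_left=0, h_right=1, diff=1 [OK], height=2
  node 49: h_left=-1, h_right=-1, diff=0 [OK], height=0
  node 40: h_left=-1, h_right=0, diff=1 [OK], height=1
  node 35: h_left=-1, h_right=1, diff=2 [FAIL (|-1-1|=2 > 1)], height=2
  node 25: h_left=2, h_right=2, diff=0 [OK], height=3
Node 35 violates the condition: |-1 - 1| = 2 > 1.
Result: Not balanced


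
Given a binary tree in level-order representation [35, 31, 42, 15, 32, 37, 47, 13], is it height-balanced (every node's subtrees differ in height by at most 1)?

Tree (level-order array): [35, 31, 42, 15, 32, 37, 47, 13]
Definition: a tree is height-balanced if, at every node, |h(left) - h(right)| <= 1 (empty subtree has height -1).
Bottom-up per-node check:
  node 13: h_left=-1, h_right=-1, diff=0 [OK], height=0
  node 15: h_left=0, h_right=-1, diff=1 [OK], height=1
  node 32: h_left=-1, h_right=-1, diff=0 [OK], height=0
  node 31: h_left=1, h_right=0, diff=1 [OK], height=2
  node 37: h_left=-1, h_right=-1, diff=0 [OK], height=0
  node 47: h_left=-1, h_right=-1, diff=0 [OK], height=0
  node 42: h_left=0, h_right=0, diff=0 [OK], height=1
  node 35: h_left=2, h_right=1, diff=1 [OK], height=3
All nodes satisfy the balance condition.
Result: Balanced


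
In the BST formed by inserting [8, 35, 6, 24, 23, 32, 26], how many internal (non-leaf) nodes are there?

Tree built from: [8, 35, 6, 24, 23, 32, 26]
Tree (level-order array): [8, 6, 35, None, None, 24, None, 23, 32, None, None, 26]
Rule: An internal node has at least one child.
Per-node child counts:
  node 8: 2 child(ren)
  node 6: 0 child(ren)
  node 35: 1 child(ren)
  node 24: 2 child(ren)
  node 23: 0 child(ren)
  node 32: 1 child(ren)
  node 26: 0 child(ren)
Matching nodes: [8, 35, 24, 32]
Count of internal (non-leaf) nodes: 4


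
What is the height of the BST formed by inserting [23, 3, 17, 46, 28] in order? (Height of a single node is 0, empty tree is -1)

Insertion order: [23, 3, 17, 46, 28]
Tree (level-order array): [23, 3, 46, None, 17, 28]
Compute height bottom-up (empty subtree = -1):
  height(17) = 1 + max(-1, -1) = 0
  height(3) = 1 + max(-1, 0) = 1
  height(28) = 1 + max(-1, -1) = 0
  height(46) = 1 + max(0, -1) = 1
  height(23) = 1 + max(1, 1) = 2
Height = 2


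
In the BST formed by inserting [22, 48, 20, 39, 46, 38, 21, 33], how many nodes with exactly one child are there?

Tree built from: [22, 48, 20, 39, 46, 38, 21, 33]
Tree (level-order array): [22, 20, 48, None, 21, 39, None, None, None, 38, 46, 33]
Rule: These are nodes with exactly 1 non-null child.
Per-node child counts:
  node 22: 2 child(ren)
  node 20: 1 child(ren)
  node 21: 0 child(ren)
  node 48: 1 child(ren)
  node 39: 2 child(ren)
  node 38: 1 child(ren)
  node 33: 0 child(ren)
  node 46: 0 child(ren)
Matching nodes: [20, 48, 38]
Count of nodes with exactly one child: 3


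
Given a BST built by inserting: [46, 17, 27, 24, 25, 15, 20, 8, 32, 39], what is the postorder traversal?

Tree insertion order: [46, 17, 27, 24, 25, 15, 20, 8, 32, 39]
Tree (level-order array): [46, 17, None, 15, 27, 8, None, 24, 32, None, None, 20, 25, None, 39]
Postorder traversal: [8, 15, 20, 25, 24, 39, 32, 27, 17, 46]


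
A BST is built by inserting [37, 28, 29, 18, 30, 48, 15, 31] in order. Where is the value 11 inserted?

Starting tree (level order): [37, 28, 48, 18, 29, None, None, 15, None, None, 30, None, None, None, 31]
Insertion path: 37 -> 28 -> 18 -> 15
Result: insert 11 as left child of 15
Final tree (level order): [37, 28, 48, 18, 29, None, None, 15, None, None, 30, 11, None, None, 31]


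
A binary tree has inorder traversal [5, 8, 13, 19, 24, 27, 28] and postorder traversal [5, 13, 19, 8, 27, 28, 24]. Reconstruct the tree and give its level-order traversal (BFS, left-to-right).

Inorder:   [5, 8, 13, 19, 24, 27, 28]
Postorder: [5, 13, 19, 8, 27, 28, 24]
Algorithm: postorder visits root last, so walk postorder right-to-left;
each value is the root of the current inorder slice — split it at that
value, recurse on the right subtree first, then the left.
Recursive splits:
  root=24; inorder splits into left=[5, 8, 13, 19], right=[27, 28]
  root=28; inorder splits into left=[27], right=[]
  root=27; inorder splits into left=[], right=[]
  root=8; inorder splits into left=[5], right=[13, 19]
  root=19; inorder splits into left=[13], right=[]
  root=13; inorder splits into left=[], right=[]
  root=5; inorder splits into left=[], right=[]
Reconstructed level-order: [24, 8, 28, 5, 19, 27, 13]


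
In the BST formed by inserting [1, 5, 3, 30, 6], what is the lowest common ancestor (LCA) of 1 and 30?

Tree insertion order: [1, 5, 3, 30, 6]
Tree (level-order array): [1, None, 5, 3, 30, None, None, 6]
In a BST, the LCA of p=1, q=30 is the first node v on the
root-to-leaf path with p <= v <= q (go left if both < v, right if both > v).
Walk from root:
  at 1: 1 <= 1 <= 30, this is the LCA
LCA = 1


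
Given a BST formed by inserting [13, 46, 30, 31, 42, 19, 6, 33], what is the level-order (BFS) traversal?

Tree insertion order: [13, 46, 30, 31, 42, 19, 6, 33]
Tree (level-order array): [13, 6, 46, None, None, 30, None, 19, 31, None, None, None, 42, 33]
BFS from the root, enqueuing left then right child of each popped node:
  queue [13] -> pop 13, enqueue [6, 46], visited so far: [13]
  queue [6, 46] -> pop 6, enqueue [none], visited so far: [13, 6]
  queue [46] -> pop 46, enqueue [30], visited so far: [13, 6, 46]
  queue [30] -> pop 30, enqueue [19, 31], visited so far: [13, 6, 46, 30]
  queue [19, 31] -> pop 19, enqueue [none], visited so far: [13, 6, 46, 30, 19]
  queue [31] -> pop 31, enqueue [42], visited so far: [13, 6, 46, 30, 19, 31]
  queue [42] -> pop 42, enqueue [33], visited so far: [13, 6, 46, 30, 19, 31, 42]
  queue [33] -> pop 33, enqueue [none], visited so far: [13, 6, 46, 30, 19, 31, 42, 33]
Result: [13, 6, 46, 30, 19, 31, 42, 33]


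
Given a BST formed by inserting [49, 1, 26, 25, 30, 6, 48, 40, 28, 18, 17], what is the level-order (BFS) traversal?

Tree insertion order: [49, 1, 26, 25, 30, 6, 48, 40, 28, 18, 17]
Tree (level-order array): [49, 1, None, None, 26, 25, 30, 6, None, 28, 48, None, 18, None, None, 40, None, 17]
BFS from the root, enqueuing left then right child of each popped node:
  queue [49] -> pop 49, enqueue [1], visited so far: [49]
  queue [1] -> pop 1, enqueue [26], visited so far: [49, 1]
  queue [26] -> pop 26, enqueue [25, 30], visited so far: [49, 1, 26]
  queue [25, 30] -> pop 25, enqueue [6], visited so far: [49, 1, 26, 25]
  queue [30, 6] -> pop 30, enqueue [28, 48], visited so far: [49, 1, 26, 25, 30]
  queue [6, 28, 48] -> pop 6, enqueue [18], visited so far: [49, 1, 26, 25, 30, 6]
  queue [28, 48, 18] -> pop 28, enqueue [none], visited so far: [49, 1, 26, 25, 30, 6, 28]
  queue [48, 18] -> pop 48, enqueue [40], visited so far: [49, 1, 26, 25, 30, 6, 28, 48]
  queue [18, 40] -> pop 18, enqueue [17], visited so far: [49, 1, 26, 25, 30, 6, 28, 48, 18]
  queue [40, 17] -> pop 40, enqueue [none], visited so far: [49, 1, 26, 25, 30, 6, 28, 48, 18, 40]
  queue [17] -> pop 17, enqueue [none], visited so far: [49, 1, 26, 25, 30, 6, 28, 48, 18, 40, 17]
Result: [49, 1, 26, 25, 30, 6, 28, 48, 18, 40, 17]


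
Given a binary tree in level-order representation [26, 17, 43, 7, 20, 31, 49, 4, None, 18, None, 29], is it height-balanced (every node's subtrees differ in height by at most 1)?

Tree (level-order array): [26, 17, 43, 7, 20, 31, 49, 4, None, 18, None, 29]
Definition: a tree is height-balanced if, at every node, |h(left) - h(right)| <= 1 (empty subtree has height -1).
Bottom-up per-node check:
  node 4: h_left=-1, h_right=-1, diff=0 [OK], height=0
  node 7: h_left=0, h_right=-1, diff=1 [OK], height=1
  node 18: h_left=-1, h_right=-1, diff=0 [OK], height=0
  node 20: h_left=0, h_right=-1, diff=1 [OK], height=1
  node 17: h_left=1, h_right=1, diff=0 [OK], height=2
  node 29: h_left=-1, h_right=-1, diff=0 [OK], height=0
  node 31: h_left=0, h_right=-1, diff=1 [OK], height=1
  node 49: h_left=-1, h_right=-1, diff=0 [OK], height=0
  node 43: h_left=1, h_right=0, diff=1 [OK], height=2
  node 26: h_left=2, h_right=2, diff=0 [OK], height=3
All nodes satisfy the balance condition.
Result: Balanced


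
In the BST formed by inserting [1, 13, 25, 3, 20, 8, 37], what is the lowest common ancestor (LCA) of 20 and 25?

Tree insertion order: [1, 13, 25, 3, 20, 8, 37]
Tree (level-order array): [1, None, 13, 3, 25, None, 8, 20, 37]
In a BST, the LCA of p=20, q=25 is the first node v on the
root-to-leaf path with p <= v <= q (go left if both < v, right if both > v).
Walk from root:
  at 1: both 20 and 25 > 1, go right
  at 13: both 20 and 25 > 13, go right
  at 25: 20 <= 25 <= 25, this is the LCA
LCA = 25


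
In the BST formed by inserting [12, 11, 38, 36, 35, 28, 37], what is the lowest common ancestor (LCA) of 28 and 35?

Tree insertion order: [12, 11, 38, 36, 35, 28, 37]
Tree (level-order array): [12, 11, 38, None, None, 36, None, 35, 37, 28]
In a BST, the LCA of p=28, q=35 is the first node v on the
root-to-leaf path with p <= v <= q (go left if both < v, right if both > v).
Walk from root:
  at 12: both 28 and 35 > 12, go right
  at 38: both 28 and 35 < 38, go left
  at 36: both 28 and 35 < 36, go left
  at 35: 28 <= 35 <= 35, this is the LCA
LCA = 35


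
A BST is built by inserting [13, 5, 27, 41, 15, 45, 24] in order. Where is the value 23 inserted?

Starting tree (level order): [13, 5, 27, None, None, 15, 41, None, 24, None, 45]
Insertion path: 13 -> 27 -> 15 -> 24
Result: insert 23 as left child of 24
Final tree (level order): [13, 5, 27, None, None, 15, 41, None, 24, None, 45, 23]


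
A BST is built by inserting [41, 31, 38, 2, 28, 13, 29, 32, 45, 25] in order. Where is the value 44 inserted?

Starting tree (level order): [41, 31, 45, 2, 38, None, None, None, 28, 32, None, 13, 29, None, None, None, 25]
Insertion path: 41 -> 45
Result: insert 44 as left child of 45
Final tree (level order): [41, 31, 45, 2, 38, 44, None, None, 28, 32, None, None, None, 13, 29, None, None, None, 25]


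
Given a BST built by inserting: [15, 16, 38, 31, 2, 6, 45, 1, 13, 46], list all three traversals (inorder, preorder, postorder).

Tree insertion order: [15, 16, 38, 31, 2, 6, 45, 1, 13, 46]
Tree (level-order array): [15, 2, 16, 1, 6, None, 38, None, None, None, 13, 31, 45, None, None, None, None, None, 46]
Inorder (L, root, R): [1, 2, 6, 13, 15, 16, 31, 38, 45, 46]
Preorder (root, L, R): [15, 2, 1, 6, 13, 16, 38, 31, 45, 46]
Postorder (L, R, root): [1, 13, 6, 2, 31, 46, 45, 38, 16, 15]


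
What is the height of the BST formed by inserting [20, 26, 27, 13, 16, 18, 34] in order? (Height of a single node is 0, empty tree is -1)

Insertion order: [20, 26, 27, 13, 16, 18, 34]
Tree (level-order array): [20, 13, 26, None, 16, None, 27, None, 18, None, 34]
Compute height bottom-up (empty subtree = -1):
  height(18) = 1 + max(-1, -1) = 0
  height(16) = 1 + max(-1, 0) = 1
  height(13) = 1 + max(-1, 1) = 2
  height(34) = 1 + max(-1, -1) = 0
  height(27) = 1 + max(-1, 0) = 1
  height(26) = 1 + max(-1, 1) = 2
  height(20) = 1 + max(2, 2) = 3
Height = 3


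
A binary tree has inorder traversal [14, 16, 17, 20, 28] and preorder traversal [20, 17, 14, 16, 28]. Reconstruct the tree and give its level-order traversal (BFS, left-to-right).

Inorder:  [14, 16, 17, 20, 28]
Preorder: [20, 17, 14, 16, 28]
Algorithm: preorder visits root first, so consume preorder in order;
for each root, split the current inorder slice at that value into
left-subtree inorder and right-subtree inorder, then recurse.
Recursive splits:
  root=20; inorder splits into left=[14, 16, 17], right=[28]
  root=17; inorder splits into left=[14, 16], right=[]
  root=14; inorder splits into left=[], right=[16]
  root=16; inorder splits into left=[], right=[]
  root=28; inorder splits into left=[], right=[]
Reconstructed level-order: [20, 17, 28, 14, 16]


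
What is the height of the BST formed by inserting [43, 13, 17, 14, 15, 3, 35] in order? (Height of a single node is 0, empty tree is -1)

Insertion order: [43, 13, 17, 14, 15, 3, 35]
Tree (level-order array): [43, 13, None, 3, 17, None, None, 14, 35, None, 15]
Compute height bottom-up (empty subtree = -1):
  height(3) = 1 + max(-1, -1) = 0
  height(15) = 1 + max(-1, -1) = 0
  height(14) = 1 + max(-1, 0) = 1
  height(35) = 1 + max(-1, -1) = 0
  height(17) = 1 + max(1, 0) = 2
  height(13) = 1 + max(0, 2) = 3
  height(43) = 1 + max(3, -1) = 4
Height = 4


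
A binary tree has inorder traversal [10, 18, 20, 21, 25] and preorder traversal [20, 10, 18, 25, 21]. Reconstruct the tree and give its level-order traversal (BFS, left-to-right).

Inorder:  [10, 18, 20, 21, 25]
Preorder: [20, 10, 18, 25, 21]
Algorithm: preorder visits root first, so consume preorder in order;
for each root, split the current inorder slice at that value into
left-subtree inorder and right-subtree inorder, then recurse.
Recursive splits:
  root=20; inorder splits into left=[10, 18], right=[21, 25]
  root=10; inorder splits into left=[], right=[18]
  root=18; inorder splits into left=[], right=[]
  root=25; inorder splits into left=[21], right=[]
  root=21; inorder splits into left=[], right=[]
Reconstructed level-order: [20, 10, 25, 18, 21]


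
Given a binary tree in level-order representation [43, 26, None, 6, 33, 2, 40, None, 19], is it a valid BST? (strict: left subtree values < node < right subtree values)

Level-order array: [43, 26, None, 6, 33, 2, 40, None, 19]
Validate using subtree bounds (lo, hi): at each node, require lo < value < hi,
then recurse left with hi=value and right with lo=value.
Preorder trace (stopping at first violation):
  at node 43 with bounds (-inf, +inf): OK
  at node 26 with bounds (-inf, 43): OK
  at node 6 with bounds (-inf, 26): OK
  at node 2 with bounds (-inf, 6): OK
  at node 40 with bounds (6, 26): VIOLATION
Node 40 violates its bound: not (6 < 40 < 26).
Result: Not a valid BST


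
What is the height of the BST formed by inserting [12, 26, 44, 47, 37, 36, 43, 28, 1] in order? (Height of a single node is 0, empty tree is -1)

Insertion order: [12, 26, 44, 47, 37, 36, 43, 28, 1]
Tree (level-order array): [12, 1, 26, None, None, None, 44, 37, 47, 36, 43, None, None, 28]
Compute height bottom-up (empty subtree = -1):
  height(1) = 1 + max(-1, -1) = 0
  height(28) = 1 + max(-1, -1) = 0
  height(36) = 1 + max(0, -1) = 1
  height(43) = 1 + max(-1, -1) = 0
  height(37) = 1 + max(1, 0) = 2
  height(47) = 1 + max(-1, -1) = 0
  height(44) = 1 + max(2, 0) = 3
  height(26) = 1 + max(-1, 3) = 4
  height(12) = 1 + max(0, 4) = 5
Height = 5


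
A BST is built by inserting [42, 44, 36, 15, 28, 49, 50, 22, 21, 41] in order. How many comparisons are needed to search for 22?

Search path for 22: 42 -> 36 -> 15 -> 28 -> 22
Found: True
Comparisons: 5


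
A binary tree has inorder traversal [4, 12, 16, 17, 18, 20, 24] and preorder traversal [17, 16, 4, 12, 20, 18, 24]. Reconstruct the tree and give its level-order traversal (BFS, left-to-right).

Inorder:  [4, 12, 16, 17, 18, 20, 24]
Preorder: [17, 16, 4, 12, 20, 18, 24]
Algorithm: preorder visits root first, so consume preorder in order;
for each root, split the current inorder slice at that value into
left-subtree inorder and right-subtree inorder, then recurse.
Recursive splits:
  root=17; inorder splits into left=[4, 12, 16], right=[18, 20, 24]
  root=16; inorder splits into left=[4, 12], right=[]
  root=4; inorder splits into left=[], right=[12]
  root=12; inorder splits into left=[], right=[]
  root=20; inorder splits into left=[18], right=[24]
  root=18; inorder splits into left=[], right=[]
  root=24; inorder splits into left=[], right=[]
Reconstructed level-order: [17, 16, 20, 4, 18, 24, 12]


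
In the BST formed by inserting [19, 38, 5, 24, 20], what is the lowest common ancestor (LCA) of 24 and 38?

Tree insertion order: [19, 38, 5, 24, 20]
Tree (level-order array): [19, 5, 38, None, None, 24, None, 20]
In a BST, the LCA of p=24, q=38 is the first node v on the
root-to-leaf path with p <= v <= q (go left if both < v, right if both > v).
Walk from root:
  at 19: both 24 and 38 > 19, go right
  at 38: 24 <= 38 <= 38, this is the LCA
LCA = 38
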